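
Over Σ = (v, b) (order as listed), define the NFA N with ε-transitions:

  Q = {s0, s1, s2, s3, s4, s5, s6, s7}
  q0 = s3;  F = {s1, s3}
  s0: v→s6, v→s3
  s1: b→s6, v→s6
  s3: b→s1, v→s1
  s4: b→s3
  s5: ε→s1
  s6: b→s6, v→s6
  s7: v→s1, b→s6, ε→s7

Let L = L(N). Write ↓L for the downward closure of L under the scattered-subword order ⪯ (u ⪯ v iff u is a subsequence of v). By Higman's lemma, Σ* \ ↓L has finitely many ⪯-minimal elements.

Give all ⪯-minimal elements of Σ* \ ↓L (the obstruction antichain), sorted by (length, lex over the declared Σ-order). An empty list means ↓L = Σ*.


min(Σ*\↓L) = [vv, vb, bv, bb].

|Q|=8, |F|=2, |δ|=13 (2 ε).
min D↑ (3 st, q0=0, F={2}): 0:v→1,b→1 1:v→2,b→2 2:v→2,b→2 [Hopcroft].
'vv': |S_i|=[3, 2, 1] end={s6} — reject; 2/2 del acc.
'vb': run [3, 2, 1] end={s6} rej; 2/2 single-dels accept.
'bv': run [3, 2, 1] end={s6} rej; 2/2 del acc.
'bb': |S_i|=[3, 2, 1] end={s6} ∉↓L; 2/2 del acc.
4 words, ⪯-incomp.


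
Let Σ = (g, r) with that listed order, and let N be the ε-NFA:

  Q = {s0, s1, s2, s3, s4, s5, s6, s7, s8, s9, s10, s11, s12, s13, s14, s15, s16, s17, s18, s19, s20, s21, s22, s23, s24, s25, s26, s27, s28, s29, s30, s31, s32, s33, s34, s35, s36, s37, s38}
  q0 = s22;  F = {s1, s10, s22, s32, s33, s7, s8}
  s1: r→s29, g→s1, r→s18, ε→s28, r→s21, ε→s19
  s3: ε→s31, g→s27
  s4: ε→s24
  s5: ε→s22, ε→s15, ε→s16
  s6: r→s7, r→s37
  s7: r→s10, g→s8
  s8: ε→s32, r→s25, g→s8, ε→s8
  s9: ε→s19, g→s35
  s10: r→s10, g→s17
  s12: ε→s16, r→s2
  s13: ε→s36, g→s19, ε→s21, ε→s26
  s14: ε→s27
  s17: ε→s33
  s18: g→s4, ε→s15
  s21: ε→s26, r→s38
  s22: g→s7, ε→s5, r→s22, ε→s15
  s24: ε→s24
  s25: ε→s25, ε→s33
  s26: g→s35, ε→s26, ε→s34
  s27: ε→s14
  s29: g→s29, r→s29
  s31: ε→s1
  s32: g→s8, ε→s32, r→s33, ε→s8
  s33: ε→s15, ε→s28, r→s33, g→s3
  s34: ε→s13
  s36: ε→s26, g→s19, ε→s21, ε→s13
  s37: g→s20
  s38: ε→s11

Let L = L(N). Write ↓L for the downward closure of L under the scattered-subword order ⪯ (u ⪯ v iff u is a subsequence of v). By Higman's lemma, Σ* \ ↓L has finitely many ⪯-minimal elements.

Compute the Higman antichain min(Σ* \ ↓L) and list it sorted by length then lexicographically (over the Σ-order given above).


|Q|=39, |F|=7, |δ|=65 (36 ε).
min D↑ (7 st, q0=0, F={6}): 0:g→1,r→0 1:g→2,r→3 2:g→2,r→4 3:g→4,r→3 4:g→5,r→4 5:g→5,r→6 6:g→6,r→6 (ε-aug+det+¬).
'ggrgr': |S_i|=[30, 27, 25, 22, 20, 14] end={s11,s13,s15,s18,s19,s21,s24,s26,s29,s34,s35,s36,…} rej; 5/5 del acc.
'grggr': run [30, 27, 24, 22, 20, 14] end={s11,s13,s15,s18,s19,s21,s24,s26,s29,s34,s35,s36,…} — reject; 5/5 single-dels accept.
2 words, ⪯-incomp.

min(Σ*\↓L) = [ggrgr, grggr].


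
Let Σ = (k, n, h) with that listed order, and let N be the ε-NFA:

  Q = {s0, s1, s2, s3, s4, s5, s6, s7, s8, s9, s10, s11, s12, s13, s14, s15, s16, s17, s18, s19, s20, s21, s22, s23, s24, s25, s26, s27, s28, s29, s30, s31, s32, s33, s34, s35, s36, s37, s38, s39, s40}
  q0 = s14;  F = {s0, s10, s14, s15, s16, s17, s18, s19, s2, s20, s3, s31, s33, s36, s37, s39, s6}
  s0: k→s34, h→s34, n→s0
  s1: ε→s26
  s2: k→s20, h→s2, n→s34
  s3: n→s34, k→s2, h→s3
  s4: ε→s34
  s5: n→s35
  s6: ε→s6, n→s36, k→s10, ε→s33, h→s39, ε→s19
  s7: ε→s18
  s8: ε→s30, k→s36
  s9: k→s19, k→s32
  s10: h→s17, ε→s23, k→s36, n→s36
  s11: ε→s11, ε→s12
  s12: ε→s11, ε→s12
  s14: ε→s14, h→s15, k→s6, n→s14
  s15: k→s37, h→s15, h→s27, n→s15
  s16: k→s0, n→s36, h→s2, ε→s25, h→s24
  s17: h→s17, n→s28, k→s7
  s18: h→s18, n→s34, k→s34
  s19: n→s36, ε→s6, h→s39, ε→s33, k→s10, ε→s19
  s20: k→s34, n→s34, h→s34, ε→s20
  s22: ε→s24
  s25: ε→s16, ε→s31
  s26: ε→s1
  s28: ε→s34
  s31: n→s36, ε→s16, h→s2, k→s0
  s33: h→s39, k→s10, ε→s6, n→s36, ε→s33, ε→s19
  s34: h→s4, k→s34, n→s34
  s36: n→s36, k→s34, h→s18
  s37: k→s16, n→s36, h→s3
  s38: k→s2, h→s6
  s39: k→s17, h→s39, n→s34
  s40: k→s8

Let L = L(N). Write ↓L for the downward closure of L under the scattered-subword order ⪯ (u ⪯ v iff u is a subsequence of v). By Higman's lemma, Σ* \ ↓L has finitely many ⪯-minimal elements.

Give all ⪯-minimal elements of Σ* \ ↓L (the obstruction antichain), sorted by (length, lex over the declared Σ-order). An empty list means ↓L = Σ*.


|Q|=41, |F|=17, |δ|=90 (27 ε).
min D↑ (15 st, q0=0, F={8}): 0:k→1,n→0,h→2 1:k→3,n→4,h→5 2:k→6,n→2,h→2 3:k→4,n→4,h→7 4:k→8,n→4,h→9 5:k→7,n→8,h→5 6:k→10,n→4,h→11 7:k→9,n→8,h→7 8:k→8,n→8,h→8 9:k→8,n→8,h→9 10:k→12,n→4,h→13 11:k→13,n→8,h→11 12:k→8,n→12,h→8 13:k→14,n→8,h→13 14:k→8,n→8,h→8 [Hopcroft].
'knk': run [25, 22, 6, 2] end={s34,s4} rej; 3/3 single-dels accept.
'khn': N↓-sim [25, 22, 11, 3] end={s28,s34,s4} ∉↓L; 3/3 del acc.
'kkkk': run [25, 22, 16, 7, 2] end={s34,s4} ∉↓L; 4/4 del acc.
'hkkkh': |S_i|=[25, 19, 16, 12, 4, 2] end={s34,s4} rej; 5/5 single-dels accept.
4 obstructions.

min(Σ*\↓L) = [knk, khn, kkkk, hkkkh].


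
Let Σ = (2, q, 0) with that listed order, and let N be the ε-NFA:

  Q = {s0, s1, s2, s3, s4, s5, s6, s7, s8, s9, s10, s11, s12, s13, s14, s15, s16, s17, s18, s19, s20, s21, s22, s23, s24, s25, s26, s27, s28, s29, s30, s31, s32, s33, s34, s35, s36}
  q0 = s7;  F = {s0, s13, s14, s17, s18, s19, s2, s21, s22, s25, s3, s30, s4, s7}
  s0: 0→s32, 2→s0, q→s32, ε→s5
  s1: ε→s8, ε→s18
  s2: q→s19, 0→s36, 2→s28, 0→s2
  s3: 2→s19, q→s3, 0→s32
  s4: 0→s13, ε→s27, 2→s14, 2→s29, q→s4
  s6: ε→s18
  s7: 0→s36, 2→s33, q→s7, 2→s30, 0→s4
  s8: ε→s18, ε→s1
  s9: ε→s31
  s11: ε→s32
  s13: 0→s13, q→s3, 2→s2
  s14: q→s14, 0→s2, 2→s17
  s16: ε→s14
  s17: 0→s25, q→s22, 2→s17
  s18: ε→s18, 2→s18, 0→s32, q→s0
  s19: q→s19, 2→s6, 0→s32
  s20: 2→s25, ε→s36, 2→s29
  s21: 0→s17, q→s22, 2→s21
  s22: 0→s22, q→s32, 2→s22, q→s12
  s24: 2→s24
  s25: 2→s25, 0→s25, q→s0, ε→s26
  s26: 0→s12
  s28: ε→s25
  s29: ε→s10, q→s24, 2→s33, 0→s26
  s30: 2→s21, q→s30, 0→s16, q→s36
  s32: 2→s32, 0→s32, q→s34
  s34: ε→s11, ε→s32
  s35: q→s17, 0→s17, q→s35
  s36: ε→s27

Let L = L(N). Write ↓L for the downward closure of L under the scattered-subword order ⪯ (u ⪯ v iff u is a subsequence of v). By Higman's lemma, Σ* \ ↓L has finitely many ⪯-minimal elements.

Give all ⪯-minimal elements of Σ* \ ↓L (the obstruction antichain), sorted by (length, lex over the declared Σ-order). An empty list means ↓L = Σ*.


|Q|=37, |F|=14, |δ|=79 (18 ε).
min D↑ (15 st, q0=0, F={10}): 0:2→1,q→0,0→2 1:2→3,q→1,0→4 2:2→4,q→2,0→5 3:2→3,q→6,0→7 4:2→7,q→4,0→8 5:2→8,q→9,0→5 6:2→6,q→10,0→6 7:2→7,q→6,0→11 8:2→11,q→12,0→8 9:2→12,q→9,0→10 10:2→10,q→10,0→10 11:2→11,q→13,0→11 12:2→14,q→12,0→10 13:2→13,q→10,0→10 14:2→14,q→13,0→10.
'22qq': run [29, 25, 16, 7, 4] end={s11,s12,s32,s34} ∉↓L; 4/4 del acc.
'00q0': N↓-sim [29, 26, 18, 10, 3] end={s11,s32,s34} — reject; 4/4 del acc.
2 minimals (antichain).

A = [22qq, 00q0].


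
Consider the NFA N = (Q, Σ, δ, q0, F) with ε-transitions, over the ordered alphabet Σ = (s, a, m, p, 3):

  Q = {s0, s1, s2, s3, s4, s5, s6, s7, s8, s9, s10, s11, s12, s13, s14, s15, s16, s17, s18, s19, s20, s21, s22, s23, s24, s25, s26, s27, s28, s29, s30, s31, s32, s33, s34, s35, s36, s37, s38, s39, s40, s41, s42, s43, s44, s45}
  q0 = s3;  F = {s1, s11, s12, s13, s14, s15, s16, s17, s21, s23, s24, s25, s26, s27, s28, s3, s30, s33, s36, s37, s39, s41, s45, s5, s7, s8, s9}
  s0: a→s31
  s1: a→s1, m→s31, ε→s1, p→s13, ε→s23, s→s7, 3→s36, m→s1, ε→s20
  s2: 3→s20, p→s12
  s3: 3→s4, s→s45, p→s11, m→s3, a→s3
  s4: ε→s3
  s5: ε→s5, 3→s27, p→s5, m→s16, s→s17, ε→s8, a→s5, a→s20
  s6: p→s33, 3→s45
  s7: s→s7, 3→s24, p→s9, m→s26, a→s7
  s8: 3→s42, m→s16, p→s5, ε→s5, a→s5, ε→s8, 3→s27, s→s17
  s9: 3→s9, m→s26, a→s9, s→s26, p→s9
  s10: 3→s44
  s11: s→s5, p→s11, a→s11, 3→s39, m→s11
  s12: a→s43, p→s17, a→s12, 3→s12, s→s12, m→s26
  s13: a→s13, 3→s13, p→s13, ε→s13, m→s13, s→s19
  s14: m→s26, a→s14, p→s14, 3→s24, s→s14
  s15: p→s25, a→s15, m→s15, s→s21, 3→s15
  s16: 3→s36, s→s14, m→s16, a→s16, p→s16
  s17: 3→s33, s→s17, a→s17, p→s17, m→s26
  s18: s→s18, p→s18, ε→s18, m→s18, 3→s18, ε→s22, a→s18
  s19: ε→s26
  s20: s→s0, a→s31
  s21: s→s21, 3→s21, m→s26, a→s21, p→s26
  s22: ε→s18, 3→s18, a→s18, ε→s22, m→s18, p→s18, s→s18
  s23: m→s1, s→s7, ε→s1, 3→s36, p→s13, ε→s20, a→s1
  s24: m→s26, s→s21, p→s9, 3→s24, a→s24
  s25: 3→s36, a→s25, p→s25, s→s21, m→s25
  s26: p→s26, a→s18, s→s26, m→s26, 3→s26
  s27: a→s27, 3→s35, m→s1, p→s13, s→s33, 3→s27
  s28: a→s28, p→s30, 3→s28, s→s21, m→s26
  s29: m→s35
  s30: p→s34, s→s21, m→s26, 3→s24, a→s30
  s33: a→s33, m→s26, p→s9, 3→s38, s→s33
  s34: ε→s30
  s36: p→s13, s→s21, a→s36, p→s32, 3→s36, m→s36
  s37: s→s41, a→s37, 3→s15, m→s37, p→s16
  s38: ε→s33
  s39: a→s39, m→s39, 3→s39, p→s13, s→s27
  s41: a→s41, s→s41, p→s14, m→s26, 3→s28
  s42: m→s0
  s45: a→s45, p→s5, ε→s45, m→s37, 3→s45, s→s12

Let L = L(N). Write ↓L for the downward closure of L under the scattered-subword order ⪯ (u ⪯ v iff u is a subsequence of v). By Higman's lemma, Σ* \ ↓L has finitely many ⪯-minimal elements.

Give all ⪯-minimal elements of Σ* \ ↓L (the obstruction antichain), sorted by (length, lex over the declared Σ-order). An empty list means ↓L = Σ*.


|Q|=46, |F|=27, |δ|=180 (19 ε).
min D↑ (26 st, q0=0, F={14}): 0:s→1,a→0,m→0,p→2,3→0 1:s→3,a→1,m→4,p→5,3→1 2:s→5,a→2,m→2,p→2,3→6 3:s→3,a→3,m→7,p→8,3→3 4:s→9,a→4,m→4,p→10,3→11 5:s→8,a→5,m→10,p→5,3→12 6:s→12,a→6,m→6,p→13,3→6 7:s→7,a→14,m→7,p→7,3→7 8:s→8,a→8,m→7,p→8,3→15 9:s→9,a→9,m→7,p→16,3→17 10:s→16,a→10,m→10,p→10,3→18 11:s→19,a→11,m→11,p→20,3→11 12:s→15,a→12,m→21,p→13,3→12 13:s→7,a→13,m→13,p→13,3→13 14:s→14,a→14,m→14,p→14,3→14 15:s→15,a→15,m→7,p→22,3→15 16:s→16,a→16,m→7,p→16,3→23 17:s→19,a→17,m→7,p→24,3→17 18:s→19,a→18,m→18,p→13,3→18 19:s→19,a→19,m→7,p→7,3→19 20:s→19,a→20,m→20,p→20,3→18 21:s→25,a→21,m→21,p→13,3→18 22:s→7,a→22,m→7,p→22,3→22 23:s→19,a→23,m→7,p→22,3→23 24:s→19,a→24,m→7,p→24,3→23 25:s→25,a→25,m→7,p→22,3→23 (ε-aug+det+¬).
'ssma': run [40, 36, 20, 3, 2] end={s18,s22} ∉↓L; 4/4 single-dels accept.
'p3psa': N↓-sim [40, 31, 22, 7, 4, 2] end={s18,s22} — reject; 5/5 single-dels accept.
'sm3spa': N↓-sim [40, 36, 25, 15, 5, 3, 2] end={s18,s22} rej; 6/6 deletions ∈↓L.
3 obstructions.

min(Σ*\↓L) = [ssma, p3psa, sm3spa].


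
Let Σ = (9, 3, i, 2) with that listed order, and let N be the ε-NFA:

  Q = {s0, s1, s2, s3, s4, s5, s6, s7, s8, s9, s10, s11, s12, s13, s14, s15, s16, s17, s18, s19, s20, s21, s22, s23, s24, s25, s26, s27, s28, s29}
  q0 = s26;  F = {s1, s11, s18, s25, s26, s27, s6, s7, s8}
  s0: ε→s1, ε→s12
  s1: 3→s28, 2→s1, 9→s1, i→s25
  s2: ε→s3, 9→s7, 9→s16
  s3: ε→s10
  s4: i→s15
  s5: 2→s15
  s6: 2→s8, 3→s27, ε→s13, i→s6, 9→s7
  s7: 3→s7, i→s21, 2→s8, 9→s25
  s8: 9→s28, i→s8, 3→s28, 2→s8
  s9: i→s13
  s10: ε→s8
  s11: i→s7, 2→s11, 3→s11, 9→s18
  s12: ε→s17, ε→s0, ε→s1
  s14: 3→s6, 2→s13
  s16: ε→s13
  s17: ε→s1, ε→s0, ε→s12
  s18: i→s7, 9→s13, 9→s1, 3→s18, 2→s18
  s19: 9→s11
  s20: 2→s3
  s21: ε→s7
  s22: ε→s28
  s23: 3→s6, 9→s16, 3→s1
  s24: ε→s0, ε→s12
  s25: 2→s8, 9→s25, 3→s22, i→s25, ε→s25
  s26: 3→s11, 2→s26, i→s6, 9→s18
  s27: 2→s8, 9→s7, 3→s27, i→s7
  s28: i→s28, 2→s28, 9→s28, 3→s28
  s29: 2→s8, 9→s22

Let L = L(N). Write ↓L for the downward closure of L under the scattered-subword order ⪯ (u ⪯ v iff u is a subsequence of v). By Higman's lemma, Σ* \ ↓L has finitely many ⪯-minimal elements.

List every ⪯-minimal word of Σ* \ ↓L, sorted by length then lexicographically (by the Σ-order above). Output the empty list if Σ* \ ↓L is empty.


|Q|=30, |F|=9, |δ|=73 (18 ε).
min D↑ (10 st, q0=0, F={8}): 0:9→1,3→2,i→3,2→0 1:9→4,3→1,i→5,2→1 2:9→1,3→2,i→5,2→2 3:9→5,3→6,i→3,2→7 4:9→4,3→8,i→9,2→4 5:9→9,3→5,i→5,2→7 6:9→5,3→6,i→5,2→7 7:9→8,3→8,i→7,2→7 8:9→8,3→8,i→8,2→8 9:9→9,3→8,i→9,2→7 (ε-aug+det+¬).
'993': |S_i|=[13, 9, 6, 2] end={s22,s28} — reject; 3/3 del acc.
'i29': |S_i|=[13, 9, 2, 1] end={s28} — reject; 3/3 del acc.
'i23': N↓-sim [13, 9, 2, 1] end={s28} rej; 3/3 single-dels accept.
'3i93': run [13, 11, 6, 4, 2] end={s22,s28} — reject; 4/4 del acc.
4 minimals (antichain).

A = [993, i29, i23, 3i93].


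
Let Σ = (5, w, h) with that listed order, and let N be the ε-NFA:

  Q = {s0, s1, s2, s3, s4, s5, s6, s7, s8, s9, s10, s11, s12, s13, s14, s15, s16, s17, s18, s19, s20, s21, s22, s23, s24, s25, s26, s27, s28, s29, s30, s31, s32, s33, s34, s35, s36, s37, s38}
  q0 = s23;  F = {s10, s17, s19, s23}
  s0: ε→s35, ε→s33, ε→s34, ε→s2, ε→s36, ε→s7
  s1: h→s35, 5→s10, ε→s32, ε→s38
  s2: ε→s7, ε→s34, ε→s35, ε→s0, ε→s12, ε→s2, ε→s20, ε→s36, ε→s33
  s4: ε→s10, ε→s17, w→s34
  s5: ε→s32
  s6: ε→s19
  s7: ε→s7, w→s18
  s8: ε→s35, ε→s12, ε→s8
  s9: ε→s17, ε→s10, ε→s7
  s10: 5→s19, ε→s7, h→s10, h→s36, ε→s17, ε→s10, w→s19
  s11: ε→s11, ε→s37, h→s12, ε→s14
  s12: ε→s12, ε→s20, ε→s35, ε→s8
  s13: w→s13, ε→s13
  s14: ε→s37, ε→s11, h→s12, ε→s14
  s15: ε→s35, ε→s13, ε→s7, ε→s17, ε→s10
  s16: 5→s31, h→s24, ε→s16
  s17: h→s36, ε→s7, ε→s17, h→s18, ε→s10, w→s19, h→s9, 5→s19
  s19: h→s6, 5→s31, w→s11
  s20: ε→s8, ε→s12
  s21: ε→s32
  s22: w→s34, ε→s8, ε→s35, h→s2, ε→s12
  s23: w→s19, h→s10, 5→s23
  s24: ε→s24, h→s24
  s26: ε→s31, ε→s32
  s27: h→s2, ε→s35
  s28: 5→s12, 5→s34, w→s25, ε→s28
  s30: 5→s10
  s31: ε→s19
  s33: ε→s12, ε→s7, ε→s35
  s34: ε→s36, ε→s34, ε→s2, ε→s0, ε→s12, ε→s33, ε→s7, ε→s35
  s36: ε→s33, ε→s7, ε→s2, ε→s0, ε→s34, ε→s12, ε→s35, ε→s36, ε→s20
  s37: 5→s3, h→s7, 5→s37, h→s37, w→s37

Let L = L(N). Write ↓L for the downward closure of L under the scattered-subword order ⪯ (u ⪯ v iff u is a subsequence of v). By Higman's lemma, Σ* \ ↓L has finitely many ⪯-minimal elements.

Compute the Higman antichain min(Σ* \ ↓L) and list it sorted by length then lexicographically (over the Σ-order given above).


min(Σ*\↓L) = [ww, h5w].

|Q|=39, |F|=4, |δ|=120 (83 ε).
min D↑ (4 st, q0=0, F={3}): 0:5→0,w→1,h→2 1:5→1,w→3,h→1 2:5→1,w→1,h→2 3:5→3,w→3,h→3 [Hopcroft].
'ww': run [22, 13, 10] end={s11,s12,s14,s18,s20,s3,s35,s37,s7,s8} rej; 2/2 single-dels accept.
'h5w': N↓-sim [22, 21, 13, 10] end={s11,s12,s14,s18,s20,s3,s35,s37,s7,s8} — reject; 3/3 deletions ∈↓L.
2 minimals (antichain).


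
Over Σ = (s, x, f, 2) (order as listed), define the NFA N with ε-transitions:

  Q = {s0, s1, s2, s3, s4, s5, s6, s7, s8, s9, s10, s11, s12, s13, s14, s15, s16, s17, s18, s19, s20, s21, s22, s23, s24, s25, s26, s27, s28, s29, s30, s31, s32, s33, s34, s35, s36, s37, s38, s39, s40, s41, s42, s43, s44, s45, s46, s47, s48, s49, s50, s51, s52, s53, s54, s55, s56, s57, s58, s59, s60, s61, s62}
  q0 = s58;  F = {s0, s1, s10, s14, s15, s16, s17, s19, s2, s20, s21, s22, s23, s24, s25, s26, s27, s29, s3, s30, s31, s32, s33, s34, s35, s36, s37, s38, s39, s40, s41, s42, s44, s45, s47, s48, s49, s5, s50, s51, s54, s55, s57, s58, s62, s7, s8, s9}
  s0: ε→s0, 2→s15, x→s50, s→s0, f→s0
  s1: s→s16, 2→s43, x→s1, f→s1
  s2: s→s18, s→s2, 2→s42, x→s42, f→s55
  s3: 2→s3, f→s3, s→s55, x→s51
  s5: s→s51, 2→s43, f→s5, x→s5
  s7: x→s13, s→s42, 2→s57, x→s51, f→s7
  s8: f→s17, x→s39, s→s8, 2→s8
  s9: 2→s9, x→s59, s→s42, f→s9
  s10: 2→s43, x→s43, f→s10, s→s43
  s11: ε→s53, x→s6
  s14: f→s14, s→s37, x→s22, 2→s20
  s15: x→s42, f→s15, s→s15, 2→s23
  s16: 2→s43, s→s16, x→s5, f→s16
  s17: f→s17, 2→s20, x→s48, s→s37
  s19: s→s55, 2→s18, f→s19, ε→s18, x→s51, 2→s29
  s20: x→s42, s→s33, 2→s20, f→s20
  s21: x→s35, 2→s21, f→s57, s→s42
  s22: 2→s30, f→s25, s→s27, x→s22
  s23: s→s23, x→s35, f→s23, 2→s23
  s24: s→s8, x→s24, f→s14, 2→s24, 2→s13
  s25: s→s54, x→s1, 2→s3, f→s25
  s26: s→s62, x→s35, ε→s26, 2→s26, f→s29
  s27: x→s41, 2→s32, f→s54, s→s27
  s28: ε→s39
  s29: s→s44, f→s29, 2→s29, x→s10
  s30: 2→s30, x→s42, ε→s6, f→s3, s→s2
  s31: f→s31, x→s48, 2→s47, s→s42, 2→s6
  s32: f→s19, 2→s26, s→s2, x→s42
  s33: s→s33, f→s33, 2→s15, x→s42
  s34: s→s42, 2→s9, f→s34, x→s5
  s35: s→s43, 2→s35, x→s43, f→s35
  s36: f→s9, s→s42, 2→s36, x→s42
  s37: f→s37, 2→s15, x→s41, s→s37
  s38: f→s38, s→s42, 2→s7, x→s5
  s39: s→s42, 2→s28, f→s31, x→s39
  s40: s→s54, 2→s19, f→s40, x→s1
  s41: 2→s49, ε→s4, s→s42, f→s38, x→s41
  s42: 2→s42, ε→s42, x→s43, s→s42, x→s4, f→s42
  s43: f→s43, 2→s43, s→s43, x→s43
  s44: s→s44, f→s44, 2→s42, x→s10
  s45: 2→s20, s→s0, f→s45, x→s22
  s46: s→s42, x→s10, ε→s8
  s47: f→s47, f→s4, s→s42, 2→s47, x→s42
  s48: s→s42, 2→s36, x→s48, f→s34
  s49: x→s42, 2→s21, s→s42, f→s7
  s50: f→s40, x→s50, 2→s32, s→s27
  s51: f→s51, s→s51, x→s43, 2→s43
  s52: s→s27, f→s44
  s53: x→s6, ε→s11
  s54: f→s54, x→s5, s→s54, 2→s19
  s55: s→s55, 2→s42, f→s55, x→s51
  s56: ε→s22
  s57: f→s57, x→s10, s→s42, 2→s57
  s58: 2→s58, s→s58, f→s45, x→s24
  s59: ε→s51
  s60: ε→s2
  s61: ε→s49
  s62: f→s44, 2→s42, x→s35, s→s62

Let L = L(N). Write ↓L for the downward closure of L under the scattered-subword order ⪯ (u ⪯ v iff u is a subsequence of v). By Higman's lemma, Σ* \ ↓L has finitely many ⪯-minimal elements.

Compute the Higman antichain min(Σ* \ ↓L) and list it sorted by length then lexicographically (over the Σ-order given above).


|Q|=63, |F|=48, |δ|=223 (14 ε).
min D↑ (49 st, q0=0, F={28}): 0:s→0,x→1,f→2,2→0 1:s→3,x→1,f→4,2→1 2:s→5,x→6,f→2,2→7 3:s→3,x→8,f→9,2→3 4:s→10,x→6,f→4,2→7 5:s→5,x→11,f→5,2→12 6:s→13,x→6,f→14,2→15 7:s→16,x→17,f→7,2→7 8:s→17,x→8,f→18,2→8 9:s→10,x→19,f→9,2→7 10:s→10,x→20,f→10,2→12 11:s→13,x→11,f→21,2→22 12:s→12,x→17,f→12,2→23 13:s→13,x→20,f→24,2→22 14:s→24,x→25,f→14,2→26 15:s→27,x→17,f→26,2→15 16:s→16,x→17,f→16,2→12 17:s→17,x→28,f→17,2→17 18:s→17,x→19,f→18,2→29 19:s→17,x→19,f→30,2→31 20:s→17,x→20,f→32,2→33 21:s→24,x→25,f→21,2→34 22:s→27,x→17,f→34,2→35 23:s→23,x→36,f→23,2→23 24:s→24,x→37,f→24,2→34 25:s→38,x→25,f→25,2→28 26:s→39,x→40,f→26,2→26 27:s→27,x→17,f→39,2→17 28:s→28,x→28,f→28,2→28 29:s→17,x→17,f→29,2→29 30:s→17,x→37,f→30,2→41 31:s→17,x→17,f→41,2→31 32:s→17,x→37,f→32,2→42 33:s→17,x→17,f→42,2→43 34:s→39,x→40,f→34,2→44 35:s→45,x→36,f→44,2→35 36:s→28,x→28,f→36,2→36 37:s→40,x→37,f→37,2→28 38:s→38,x→37,f→38,2→28 39:s→39,x→40,f→39,2→17 40:s→40,x→28,f→40,2→28 41:s→17,x→40,f→41,2→41 42:s→17,x→40,f→42,2→46 43:s→17,x→36,f→46,2→43 44:s→47,x→48,f→44,2→44 45:s→45,x→36,f→47,2→17 46:s→17,x→48,f→46,2→46 47:s→47,x→48,f→47,2→17 48:s→28,x→28,f→48,2→28.
'f2xx': run [55, 50, 31, 8, 2] end={s4,s43} — reject; 4/4 del acc.
'xsxsx': |S_i|=[55, 52, 43, 24, 4, 2] end={s4,s43} rej; 5/5 del acc.
'fxfx2': |S_i|=[55, 50, 39, 25, 9, 1] end={s43} ∉↓L; 5/5 single-dels accept.
'fs22xs': |S_i|=[55, 50, 34, 22, 13, 4, 1] end={s43} ∉↓L; 6/6 deletions ∈↓L.
'fx2s2x': |S_i|=[55, 50, 39, 26, 11, 4, 2] end={s4,s43} ∉↓L; 6/6 deletions ∈↓L.
5 words, ⪯-incomp.

min(Σ*\↓L) = [f2xx, xsxsx, fxfx2, fs22xs, fx2s2x].


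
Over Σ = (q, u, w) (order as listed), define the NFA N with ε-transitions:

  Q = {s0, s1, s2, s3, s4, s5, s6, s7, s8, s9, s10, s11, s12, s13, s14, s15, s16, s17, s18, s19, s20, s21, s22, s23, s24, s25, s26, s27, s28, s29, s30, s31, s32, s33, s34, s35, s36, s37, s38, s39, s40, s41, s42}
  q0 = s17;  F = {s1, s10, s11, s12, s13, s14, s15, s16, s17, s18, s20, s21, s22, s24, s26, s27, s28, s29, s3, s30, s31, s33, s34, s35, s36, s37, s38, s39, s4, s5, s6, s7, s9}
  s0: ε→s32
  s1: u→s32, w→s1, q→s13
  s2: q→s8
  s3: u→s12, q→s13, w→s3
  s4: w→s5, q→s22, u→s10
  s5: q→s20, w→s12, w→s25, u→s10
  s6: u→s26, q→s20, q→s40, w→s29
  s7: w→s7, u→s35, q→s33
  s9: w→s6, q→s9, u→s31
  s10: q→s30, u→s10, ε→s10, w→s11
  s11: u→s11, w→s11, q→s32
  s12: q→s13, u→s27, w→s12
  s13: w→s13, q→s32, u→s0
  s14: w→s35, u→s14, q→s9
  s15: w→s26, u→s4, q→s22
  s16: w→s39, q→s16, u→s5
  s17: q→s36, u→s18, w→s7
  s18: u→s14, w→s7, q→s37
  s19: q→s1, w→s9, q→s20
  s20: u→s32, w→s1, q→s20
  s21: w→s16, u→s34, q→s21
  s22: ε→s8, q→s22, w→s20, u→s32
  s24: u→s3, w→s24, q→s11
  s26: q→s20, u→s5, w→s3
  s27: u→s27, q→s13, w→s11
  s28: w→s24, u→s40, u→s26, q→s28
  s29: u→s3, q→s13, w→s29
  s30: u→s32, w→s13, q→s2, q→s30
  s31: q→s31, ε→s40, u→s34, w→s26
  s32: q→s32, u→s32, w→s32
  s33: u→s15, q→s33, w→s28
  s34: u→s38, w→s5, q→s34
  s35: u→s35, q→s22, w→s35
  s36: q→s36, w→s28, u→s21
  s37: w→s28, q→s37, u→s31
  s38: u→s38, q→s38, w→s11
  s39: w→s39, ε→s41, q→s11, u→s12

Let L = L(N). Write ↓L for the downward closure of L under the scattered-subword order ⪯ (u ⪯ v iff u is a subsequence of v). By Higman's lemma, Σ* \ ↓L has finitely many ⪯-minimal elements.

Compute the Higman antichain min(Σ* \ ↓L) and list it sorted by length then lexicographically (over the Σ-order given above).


A = [wuqu, qwwqq, uuwqu, quuuwq].

|Q|=43, |F|=33, |δ|=115 (5 ε).
min D↑ (34 st, q0=0, F={26}): 0:q→1,u→2,w→3 1:q→1,u→4,w→5 2:q→6,u→7,w→3 3:q→8,u→9,w→3 4:q→4,u→10,w→11 5:q→5,u→12,w→13 6:q→6,u→14,w→5 7:q→15,u→7,w→9 8:q→8,u→16,w→5 9:q→17,u→9,w→9 10:q→10,u→18,w→19 11:q→11,u→19,w→20 12:q→21,u→19,w→22 13:q→23,u→22,w→13 14:q→14,u→10,w→12 15:q→15,u→14,w→24 16:q→17,u→25,w→12 17:q→17,u→26,w→21 18:q→18,u→18,w→23 19:q→21,u→27,w→28 20:q→23,u→28,w→20 21:q→21,u→26,w→29 22:q→30,u→28,w→22 23:q→26,u→23,w→23 24:q→21,u→12,w→31 25:q→17,u→27,w→19 26:q→26,u→26,w→26 27:q→32,u→27,w→23 28:q→30,u→33,w→28 29:q→30,u→26,w→29 30:q→26,u→26,w→30 31:q→30,u→22,w→31 32:q→32,u→26,w→30 33:q→30,u→33,w→23.
'wuqu': |S_i|=[40, 30, 21, 9, 2] end={s0,s32} rej; 4/4 single-dels accept.
'qwwqq': |S_i|=[40, 35, 24, 13, 4, 1] end={s32} rej; 5/5 del acc.
'uuwqu': |S_i|=[40, 38, 28, 21, 10, 2] end={s0,s32} — reject; 5/5 del acc.
'quuuwq': run [40, 35, 27, 18, 10, 4, 1] end={s32} — reject; 6/6 del acc.
4 minimals (antichain).


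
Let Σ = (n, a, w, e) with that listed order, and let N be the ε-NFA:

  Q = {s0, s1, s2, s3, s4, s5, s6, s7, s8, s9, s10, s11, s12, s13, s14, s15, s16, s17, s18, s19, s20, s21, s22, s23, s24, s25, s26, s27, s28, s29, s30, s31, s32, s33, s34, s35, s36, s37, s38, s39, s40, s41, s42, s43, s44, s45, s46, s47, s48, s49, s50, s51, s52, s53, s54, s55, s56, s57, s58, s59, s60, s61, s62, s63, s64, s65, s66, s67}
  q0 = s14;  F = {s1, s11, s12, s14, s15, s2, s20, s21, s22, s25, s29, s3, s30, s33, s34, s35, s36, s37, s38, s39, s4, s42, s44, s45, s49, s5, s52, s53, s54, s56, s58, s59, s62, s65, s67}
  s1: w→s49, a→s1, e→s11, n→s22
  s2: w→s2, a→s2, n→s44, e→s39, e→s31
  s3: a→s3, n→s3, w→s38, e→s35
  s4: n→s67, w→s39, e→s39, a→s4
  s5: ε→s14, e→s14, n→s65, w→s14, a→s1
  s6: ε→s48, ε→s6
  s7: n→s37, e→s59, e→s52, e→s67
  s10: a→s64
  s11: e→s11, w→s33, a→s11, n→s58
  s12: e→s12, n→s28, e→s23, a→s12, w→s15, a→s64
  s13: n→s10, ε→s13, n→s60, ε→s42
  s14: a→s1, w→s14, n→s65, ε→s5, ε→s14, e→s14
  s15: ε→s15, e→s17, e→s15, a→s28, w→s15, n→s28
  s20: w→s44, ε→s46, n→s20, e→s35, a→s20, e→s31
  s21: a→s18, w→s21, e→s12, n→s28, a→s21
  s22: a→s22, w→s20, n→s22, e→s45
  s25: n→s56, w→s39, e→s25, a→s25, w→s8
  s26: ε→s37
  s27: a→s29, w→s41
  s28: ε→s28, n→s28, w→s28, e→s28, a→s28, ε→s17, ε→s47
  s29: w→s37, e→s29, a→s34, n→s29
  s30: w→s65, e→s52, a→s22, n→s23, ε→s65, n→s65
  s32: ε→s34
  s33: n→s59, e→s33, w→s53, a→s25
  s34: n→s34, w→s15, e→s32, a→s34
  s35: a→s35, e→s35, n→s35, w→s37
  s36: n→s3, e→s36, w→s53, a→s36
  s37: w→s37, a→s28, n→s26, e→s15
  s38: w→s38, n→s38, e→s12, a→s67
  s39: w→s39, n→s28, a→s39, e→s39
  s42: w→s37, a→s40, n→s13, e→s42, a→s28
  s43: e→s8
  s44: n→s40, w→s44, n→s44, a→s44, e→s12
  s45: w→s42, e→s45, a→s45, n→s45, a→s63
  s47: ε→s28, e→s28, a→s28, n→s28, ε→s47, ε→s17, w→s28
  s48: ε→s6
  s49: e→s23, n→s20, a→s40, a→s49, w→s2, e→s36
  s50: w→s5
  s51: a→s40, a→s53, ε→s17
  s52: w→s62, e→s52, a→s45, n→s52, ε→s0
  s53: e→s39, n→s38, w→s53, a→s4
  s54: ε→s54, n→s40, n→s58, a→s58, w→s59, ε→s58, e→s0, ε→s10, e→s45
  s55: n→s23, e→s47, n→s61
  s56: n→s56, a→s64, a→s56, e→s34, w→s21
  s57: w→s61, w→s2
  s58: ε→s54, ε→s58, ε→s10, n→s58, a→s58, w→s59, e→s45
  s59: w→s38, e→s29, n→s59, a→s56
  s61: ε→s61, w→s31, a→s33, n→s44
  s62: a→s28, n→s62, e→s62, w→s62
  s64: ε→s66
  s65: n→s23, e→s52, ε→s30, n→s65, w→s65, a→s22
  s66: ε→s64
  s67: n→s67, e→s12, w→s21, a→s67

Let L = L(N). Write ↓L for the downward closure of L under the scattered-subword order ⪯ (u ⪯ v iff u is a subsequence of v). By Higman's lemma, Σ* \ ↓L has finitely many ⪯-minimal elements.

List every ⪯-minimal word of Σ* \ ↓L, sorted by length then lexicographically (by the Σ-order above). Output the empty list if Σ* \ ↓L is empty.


min(Σ*\↓L) = [newa, awwen, aewawn].

|Q|=68, |F|=35, |δ|=217 (31 ε).
min D↑ (33 st, q0=0, F={17}): 0:n→1,a→2,w→0,e→0 1:n→1,a→3,w→1,e→4 2:n→3,a→2,w→5,e→6 3:n→3,a→3,w→7,e→8 4:n→4,a→8,w→9,e→4 5:n→7,a→5,w→10,e→11 6:n→12,a→6,w→13,e→6 7:n→7,a→7,w→14,e→15 8:n→8,a→8,w→16,e→8 9:n→9,a→17,w→9,e→9 10:n→14,a→10,w→10,e→18 11:n→19,a→11,w→20,e→11 12:n→12,a→12,w→21,e→8 13:n→21,a→22,w→20,e→13 14:n→14,a→14,w→14,e→23 15:n→15,a→15,w→24,e→15 16:n→16,a→17,w→24,e→16 17:n→17,a→17,w→17,e→17 18:n→17,a→18,w→18,e→18 19:n→19,a→19,w→25,e→15 20:n→25,a→26,w→20,e→18 21:n→21,a→27,w→25,e→28 22:n→27,a→22,w→18,e→22 23:n→17,a→23,w→29,e→23 24:n→24,a→17,w→24,e→29 25:n→25,a→30,w→25,e→23 26:n→30,a→26,w→18,e→18 27:n→27,a→27,w→31,e→32 28:n→28,a→32,w→24,e→28 29:n→17,a→17,w→29,e→29 30:n→30,a→30,w→31,e→23 31:n→17,a→31,w→31,e→23 32:n→32,a→32,w→29,e→32.
'newa': N↓-sim [53, 40, 25, 14, 6] end={s17,s28,s40,s47,s64,s66} ∉↓L; 4/4 single-dels accept.
'awwen': run [53, 47, 39, 22, 10, 3] end={s17,s28,s47} ∉↓L; 5/5 single-dels accept.
'aewawn': |S_i|=[53, 47, 40, 30, 19, 12, 3] end={s17,s28,s47} ∉↓L; 6/6 single-dels accept.
3 obstructions.


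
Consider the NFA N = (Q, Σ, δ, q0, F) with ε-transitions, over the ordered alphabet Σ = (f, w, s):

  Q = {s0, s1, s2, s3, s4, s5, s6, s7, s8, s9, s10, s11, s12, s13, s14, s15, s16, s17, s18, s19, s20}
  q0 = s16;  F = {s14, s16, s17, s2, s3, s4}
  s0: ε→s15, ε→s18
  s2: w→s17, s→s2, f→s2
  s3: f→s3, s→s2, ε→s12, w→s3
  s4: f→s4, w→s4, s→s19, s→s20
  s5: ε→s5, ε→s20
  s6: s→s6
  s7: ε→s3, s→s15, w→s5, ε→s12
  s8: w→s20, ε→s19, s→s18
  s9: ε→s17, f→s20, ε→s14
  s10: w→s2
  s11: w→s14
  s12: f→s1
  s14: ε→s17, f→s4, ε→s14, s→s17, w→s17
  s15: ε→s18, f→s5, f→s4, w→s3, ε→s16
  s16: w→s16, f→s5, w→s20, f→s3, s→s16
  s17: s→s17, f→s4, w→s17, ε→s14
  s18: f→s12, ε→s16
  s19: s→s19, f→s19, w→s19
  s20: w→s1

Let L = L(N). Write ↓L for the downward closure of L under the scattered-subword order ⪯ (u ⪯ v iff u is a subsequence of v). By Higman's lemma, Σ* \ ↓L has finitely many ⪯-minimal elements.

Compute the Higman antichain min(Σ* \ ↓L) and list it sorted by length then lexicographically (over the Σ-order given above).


Antichain: [fswfs].

|Q|=21, |F|=6, |δ|=54 (16 ε).
min D↑ (6 st, q0=0, F={5}): 0:f→1,w→0,s→0 1:f→1,w→1,s→2 2:f→2,w→3,s→2 3:f→4,w→3,s→3 4:f→4,w→4,s→5 5:f→5,w→5,s→5 [Hopcroft].
'fswfs': run [11, 10, 7, 6, 4, 3] end={s1,s19,s20} — reject; 5/5 del acc.
1 obstructions.


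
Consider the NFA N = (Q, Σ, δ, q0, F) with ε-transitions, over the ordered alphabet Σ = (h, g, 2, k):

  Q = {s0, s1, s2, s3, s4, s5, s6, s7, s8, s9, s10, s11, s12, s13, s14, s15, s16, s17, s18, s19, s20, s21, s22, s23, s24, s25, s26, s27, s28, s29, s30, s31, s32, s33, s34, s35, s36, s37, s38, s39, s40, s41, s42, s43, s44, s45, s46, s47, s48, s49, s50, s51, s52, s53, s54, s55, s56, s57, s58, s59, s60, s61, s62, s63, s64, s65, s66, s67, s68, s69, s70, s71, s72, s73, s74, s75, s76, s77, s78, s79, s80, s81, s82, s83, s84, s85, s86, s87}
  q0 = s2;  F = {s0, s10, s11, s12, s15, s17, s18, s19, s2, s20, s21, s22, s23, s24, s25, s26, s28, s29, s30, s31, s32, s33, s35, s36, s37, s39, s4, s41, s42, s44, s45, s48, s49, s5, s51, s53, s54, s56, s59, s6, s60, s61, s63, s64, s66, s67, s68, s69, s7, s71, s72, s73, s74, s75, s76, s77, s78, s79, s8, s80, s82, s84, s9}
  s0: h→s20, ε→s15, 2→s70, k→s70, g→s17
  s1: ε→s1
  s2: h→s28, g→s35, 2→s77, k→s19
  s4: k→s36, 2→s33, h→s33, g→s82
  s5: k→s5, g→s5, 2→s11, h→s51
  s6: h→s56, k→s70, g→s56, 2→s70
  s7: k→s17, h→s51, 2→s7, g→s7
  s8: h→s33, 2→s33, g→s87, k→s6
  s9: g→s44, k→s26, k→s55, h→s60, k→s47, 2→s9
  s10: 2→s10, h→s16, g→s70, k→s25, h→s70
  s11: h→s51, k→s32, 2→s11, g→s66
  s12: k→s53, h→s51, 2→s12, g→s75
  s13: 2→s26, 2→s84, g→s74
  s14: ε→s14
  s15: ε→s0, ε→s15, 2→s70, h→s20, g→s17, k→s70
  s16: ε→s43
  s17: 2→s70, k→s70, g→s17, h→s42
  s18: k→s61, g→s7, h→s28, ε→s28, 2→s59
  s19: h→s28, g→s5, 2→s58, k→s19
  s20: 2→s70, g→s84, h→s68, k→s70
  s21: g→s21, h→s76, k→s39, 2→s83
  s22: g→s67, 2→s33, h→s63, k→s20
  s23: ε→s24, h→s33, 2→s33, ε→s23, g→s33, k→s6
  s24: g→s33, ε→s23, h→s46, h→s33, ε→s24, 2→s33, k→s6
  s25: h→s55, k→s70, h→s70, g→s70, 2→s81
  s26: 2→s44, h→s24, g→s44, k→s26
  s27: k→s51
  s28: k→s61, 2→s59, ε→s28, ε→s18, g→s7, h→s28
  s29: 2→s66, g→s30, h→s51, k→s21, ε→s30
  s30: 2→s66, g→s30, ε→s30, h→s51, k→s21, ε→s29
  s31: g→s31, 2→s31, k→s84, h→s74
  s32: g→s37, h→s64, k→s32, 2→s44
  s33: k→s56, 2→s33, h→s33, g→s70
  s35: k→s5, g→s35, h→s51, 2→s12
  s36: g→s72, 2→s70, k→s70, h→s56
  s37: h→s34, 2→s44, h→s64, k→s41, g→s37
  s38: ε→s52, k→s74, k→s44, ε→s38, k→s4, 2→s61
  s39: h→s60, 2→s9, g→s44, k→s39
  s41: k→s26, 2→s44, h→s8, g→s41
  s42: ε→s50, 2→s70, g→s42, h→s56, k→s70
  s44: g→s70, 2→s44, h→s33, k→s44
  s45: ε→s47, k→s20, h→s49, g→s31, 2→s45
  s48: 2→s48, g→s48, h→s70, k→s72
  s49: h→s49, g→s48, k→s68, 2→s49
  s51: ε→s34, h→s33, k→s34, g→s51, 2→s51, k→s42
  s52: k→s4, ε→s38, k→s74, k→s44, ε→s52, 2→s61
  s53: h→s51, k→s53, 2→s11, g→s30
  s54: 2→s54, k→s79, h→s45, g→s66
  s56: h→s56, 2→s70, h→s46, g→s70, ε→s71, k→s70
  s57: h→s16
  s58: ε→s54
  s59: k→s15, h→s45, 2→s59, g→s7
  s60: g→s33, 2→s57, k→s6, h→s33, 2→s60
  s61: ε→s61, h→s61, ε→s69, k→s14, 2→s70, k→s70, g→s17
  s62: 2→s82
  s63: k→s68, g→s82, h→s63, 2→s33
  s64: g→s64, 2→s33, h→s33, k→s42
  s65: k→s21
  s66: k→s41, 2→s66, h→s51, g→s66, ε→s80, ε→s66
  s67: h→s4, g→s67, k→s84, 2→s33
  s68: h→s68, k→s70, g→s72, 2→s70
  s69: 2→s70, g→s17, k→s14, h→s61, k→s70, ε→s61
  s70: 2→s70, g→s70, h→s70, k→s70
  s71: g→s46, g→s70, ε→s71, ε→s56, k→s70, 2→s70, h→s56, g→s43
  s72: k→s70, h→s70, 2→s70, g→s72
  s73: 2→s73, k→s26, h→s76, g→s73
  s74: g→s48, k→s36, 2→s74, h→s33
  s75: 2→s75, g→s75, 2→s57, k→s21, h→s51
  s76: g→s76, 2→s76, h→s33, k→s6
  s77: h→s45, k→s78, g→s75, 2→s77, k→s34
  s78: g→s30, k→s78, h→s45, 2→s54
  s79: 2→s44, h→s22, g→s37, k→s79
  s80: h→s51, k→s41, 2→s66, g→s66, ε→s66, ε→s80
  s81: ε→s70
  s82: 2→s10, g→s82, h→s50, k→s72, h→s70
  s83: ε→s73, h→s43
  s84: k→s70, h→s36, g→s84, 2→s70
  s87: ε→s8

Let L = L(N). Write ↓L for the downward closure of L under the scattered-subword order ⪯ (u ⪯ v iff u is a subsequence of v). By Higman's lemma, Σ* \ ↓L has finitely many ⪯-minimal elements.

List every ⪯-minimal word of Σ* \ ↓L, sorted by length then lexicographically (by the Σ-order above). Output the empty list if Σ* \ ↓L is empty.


Antichain: [hk2, hkk, ghhg, 2hhgh, k2k2g, 2gkkgg].

|Q|=88, |F|=63, |δ|=325 (37 ε).
min D↑ (57 st, q0=0, F={17}): 0:h→1,g→2,2→3,k→4 1:h→1,g→5,2→6,k→7 2:h→8,g→2,2→9,k→10 3:h→11,g→12,2→3,k→13 4:h→1,g→10,2→14,k→4 5:h→8,g→5,2→5,k→15 6:h→11,g→5,2→6,k→16 7:h→7,g→15,2→17,k→17 8:h→18,g→8,2→8,k→19 9:h→8,g→12,2→9,k→20 10:h→8,g→10,2→21,k→10 11:h→22,g→23,2→11,k→24 12:h→8,g→12,2→12,k→25 13:h→11,g→26,2→14,k→13 14:h→11,g→27,2→14,k→28 15:h→19,g→15,2→17,k→17 16:h→24,g→15,2→17,k→17 17:h→17,g→17,2→17,k→17 18:h→18,g→17,2→18,k→29 19:h→29,g→19,2→17,k→17 20:h→8,g→26,2→21,k→20 21:h→8,g→27,2→21,k→30 22:h→22,g→31,2→22,k→32 23:h→33,g→23,2→23,k→34 24:h→32,g→34,2→17,k→17 25:h→35,g→25,2→36,k→37 26:h→8,g→26,2→27,k→25 27:h→8,g→27,2→27,k→38 28:h→39,g→40,2→41,k→28 29:h→29,g→17,2→17,k→17 30:h→42,g→40,2→41,k→30 31:h→17,g→31,2→31,k→43 32:h→32,g→43,2→17,k→17 33:h→18,g→31,2→33,k→44 34:h→44,g→34,2→17,k→17 35:h→18,g→35,2→35,k→45 36:h→35,g→36,2→36,k→46 37:h→47,g→41,2→48,k→37 38:h→49,g→38,2→41,k→46 39:h→50,g→51,2→18,k→24 40:h→42,g→40,2→41,k→38 41:h→18,g→17,2→41,k→41 42:h→18,g→42,2→18,k→19 43:h→17,g→43,2→17,k→17 44:h→29,g→43,2→17,k→17 45:h→29,g→29,2→17,k→17 46:h→52,g→41,2→41,k→46 47:h→18,g→18,2→47,k→45 48:h→47,g→41,2→48,k→46 49:h→18,g→49,2→18,k→45 50:h→50,g→53,2→18,k→32 51:h→54,g→51,2→18,k→34 52:h→18,g→18,2→18,k→45 53:h→17,g→53,2→55,k→43 54:h→18,g→53,2→18,k→44 55:h→17,g→17,2→55,k→56 56:h→17,g→17,2→17,k→17 [Hopcroft].
'hk2': run [77, 50, 23, 2] end={s70,s81} — reject; 3/3 deletions ∈↓L.
'hkk': |S_i|=[77, 50, 23, 2] end={s14,s70} rej; 3/3 del acc.
'ghhg': N↓-sim [77, 56, 30, 9, 3] end={s43,s46,s70} — reject; 4/4 single-dels accept.
'2hhgh': |S_i|=[77, 68, 40, 21, 12, 5] end={s16,s43,s50,s55,s70} rej; 5/5 del acc.
'k2k2g': run [77, 72, 59, 40, 12, 3] end={s43,s46,s70} rej; 5/5 single-dels accept.
'2gkkgg': |S_i|=[77, 68, 50, 34, 18, 7, 3] end={s43,s46,s70} rej; 6/6 single-dels accept.
6 words, ⪯-incomp.


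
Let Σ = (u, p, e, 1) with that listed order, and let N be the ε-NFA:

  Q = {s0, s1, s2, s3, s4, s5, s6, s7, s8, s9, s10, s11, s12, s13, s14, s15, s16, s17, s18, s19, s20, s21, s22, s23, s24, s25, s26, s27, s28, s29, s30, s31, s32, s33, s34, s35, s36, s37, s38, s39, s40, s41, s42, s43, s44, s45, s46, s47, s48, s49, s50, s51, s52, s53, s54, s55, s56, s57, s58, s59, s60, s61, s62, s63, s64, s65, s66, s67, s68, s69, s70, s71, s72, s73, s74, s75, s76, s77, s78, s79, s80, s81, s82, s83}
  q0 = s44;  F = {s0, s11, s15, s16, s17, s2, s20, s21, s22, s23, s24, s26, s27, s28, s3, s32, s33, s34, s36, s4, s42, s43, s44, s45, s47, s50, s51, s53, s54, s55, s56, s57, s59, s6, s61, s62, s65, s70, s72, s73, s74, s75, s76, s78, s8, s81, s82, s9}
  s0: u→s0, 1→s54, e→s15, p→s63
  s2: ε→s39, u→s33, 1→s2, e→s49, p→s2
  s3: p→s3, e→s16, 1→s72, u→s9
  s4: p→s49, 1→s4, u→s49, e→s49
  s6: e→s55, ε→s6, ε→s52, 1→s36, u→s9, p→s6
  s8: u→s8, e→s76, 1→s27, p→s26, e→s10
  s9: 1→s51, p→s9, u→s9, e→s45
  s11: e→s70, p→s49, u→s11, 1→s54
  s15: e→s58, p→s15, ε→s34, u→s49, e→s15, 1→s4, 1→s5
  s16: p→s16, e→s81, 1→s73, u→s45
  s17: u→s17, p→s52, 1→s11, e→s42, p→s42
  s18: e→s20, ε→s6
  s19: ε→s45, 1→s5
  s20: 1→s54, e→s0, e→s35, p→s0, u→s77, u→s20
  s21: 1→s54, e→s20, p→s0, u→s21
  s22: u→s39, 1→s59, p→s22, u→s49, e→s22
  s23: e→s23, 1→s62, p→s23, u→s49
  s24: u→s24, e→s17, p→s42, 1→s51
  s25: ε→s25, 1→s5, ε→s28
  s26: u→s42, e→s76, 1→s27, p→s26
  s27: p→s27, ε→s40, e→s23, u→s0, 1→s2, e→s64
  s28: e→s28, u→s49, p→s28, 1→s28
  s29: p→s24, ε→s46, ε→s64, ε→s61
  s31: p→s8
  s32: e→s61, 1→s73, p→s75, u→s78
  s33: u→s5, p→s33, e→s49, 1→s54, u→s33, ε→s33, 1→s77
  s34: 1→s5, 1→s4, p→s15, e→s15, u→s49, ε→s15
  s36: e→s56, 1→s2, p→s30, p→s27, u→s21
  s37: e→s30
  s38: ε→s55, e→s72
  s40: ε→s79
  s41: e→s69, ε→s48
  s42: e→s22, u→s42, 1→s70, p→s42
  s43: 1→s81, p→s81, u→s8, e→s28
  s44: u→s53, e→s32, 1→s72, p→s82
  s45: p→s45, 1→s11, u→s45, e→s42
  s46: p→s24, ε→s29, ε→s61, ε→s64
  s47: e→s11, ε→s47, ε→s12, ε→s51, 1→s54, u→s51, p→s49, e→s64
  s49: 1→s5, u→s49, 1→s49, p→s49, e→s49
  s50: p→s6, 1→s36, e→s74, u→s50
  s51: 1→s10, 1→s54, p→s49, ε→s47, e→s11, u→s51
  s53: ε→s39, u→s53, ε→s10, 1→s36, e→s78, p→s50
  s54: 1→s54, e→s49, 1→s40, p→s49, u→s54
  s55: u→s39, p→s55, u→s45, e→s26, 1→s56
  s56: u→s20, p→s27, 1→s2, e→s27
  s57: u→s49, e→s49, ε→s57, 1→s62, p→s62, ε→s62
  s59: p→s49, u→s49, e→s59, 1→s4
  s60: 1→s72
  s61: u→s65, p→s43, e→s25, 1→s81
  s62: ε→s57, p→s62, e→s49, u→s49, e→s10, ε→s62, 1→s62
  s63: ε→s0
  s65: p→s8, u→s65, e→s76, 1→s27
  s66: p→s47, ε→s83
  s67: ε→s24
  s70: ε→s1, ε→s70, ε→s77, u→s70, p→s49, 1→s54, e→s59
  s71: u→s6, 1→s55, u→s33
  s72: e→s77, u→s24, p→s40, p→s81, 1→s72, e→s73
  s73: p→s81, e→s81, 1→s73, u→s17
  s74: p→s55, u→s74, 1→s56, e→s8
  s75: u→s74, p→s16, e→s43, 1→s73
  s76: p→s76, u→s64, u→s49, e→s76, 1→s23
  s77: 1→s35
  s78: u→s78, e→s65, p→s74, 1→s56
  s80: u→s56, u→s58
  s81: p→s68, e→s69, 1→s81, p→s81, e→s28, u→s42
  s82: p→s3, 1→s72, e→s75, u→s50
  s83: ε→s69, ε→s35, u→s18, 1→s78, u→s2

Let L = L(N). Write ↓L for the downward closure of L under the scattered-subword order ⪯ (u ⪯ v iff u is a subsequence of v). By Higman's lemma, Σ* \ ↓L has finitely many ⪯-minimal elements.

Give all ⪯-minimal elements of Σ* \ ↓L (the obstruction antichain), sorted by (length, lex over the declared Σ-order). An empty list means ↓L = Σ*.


min(Σ*\↓L) = [u11e, eeeu, 1u1p, 1peu, ppu1p].

|Q|=84, |F|=48, |δ|=277 (38 ε).
min D↑ (46 st, q0=0, F={36}): 0:u→1,p→2,e→3,1→4 1:u→1,p→5,e→6,1→7 2:u→5,p→8,e→9,1→4 3:u→6,p→9,e→10,1→11 4:u→12,p→13,e→11,1→4 5:u→5,p→14,e→15,1→7 6:u→6,p→15,e→16,1→17 7:u→18,p→19,e→17,1→20 8:u→21,p→8,e→22,1→4 9:u→15,p→22,e→23,1→11 10:u→16,p→23,e→24,1→13 11:u→25,p→13,e→13,1→11 12:u→12,p→26,e→25,1→27 13:u→26,p→13,e→24,1→13 14:u→21,p→14,e→28,1→7 15:u→15,p→28,e→29,1→17 16:u→16,p→29,e→30,1→19 17:u→31,p→19,e→19,1→20 18:u→18,p→32,e→31,1→33 19:u→32,p→19,e→34,1→20 20:u→35,p→20,e→36,1→20 21:u→21,p→21,e→37,1→27 22:u→37,p→22,e→13,1→11 23:u→29,p→13,e→24,1→13 24:u→36,p→24,e→24,1→24 25:u→25,p→26,e→26,1→38 26:u→26,p→26,e→39,1→40 27:u→27,p→36,e→38,1→33 28:u→37,p→28,e→41,1→17 29:u→29,p→41,e→30,1→19 30:u→36,p→30,e→30,1→34 31:u→31,p→32,e→32,1→33 32:u→32,p→32,e→42,1→33 33:u→33,p→36,e→36,1→33 34:u→36,p→34,e→34,1→43 35:u→35,p→35,e→36,1→33 36:u→36,p→36,e→36,1→36 37:u→37,p→37,e→26,1→38 38:u→38,p→36,e→40,1→33 39:u→36,p→39,e→39,1→44 40:u→40,p→36,e→44,1→33 41:u→26,p→41,e→30,1→19 42:u→36,p→42,e→42,1→45 43:u→36,p→43,e→36,1→43 44:u→36,p→36,e→44,1→45 45:u→36,p→36,e→36,1→45 [Hopcroft].
'u11e': N↓-sim [66, 51, 34, 14, 3] end={s10,s49,s5} rej; 4/4 del acc.
'eeeu': |S_i|=[66, 51, 38, 18, 4] end={s39,s49,s5,s64} ∉↓L; 4/4 single-dels accept.
'1u1p': run [66, 45, 31, 17, 2] end={s49,s5} ∉↓L; 4/4 del acc.
'1peu': |S_i|=[66, 45, 33, 16, 3] end={s39,s49,s5} rej; 4/4 single-dels accept.
'ppu1p': N↓-sim [66, 59, 53, 33, 17, 2] end={s49,s5} — reject; 5/5 del acc.
5 obstructions.
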